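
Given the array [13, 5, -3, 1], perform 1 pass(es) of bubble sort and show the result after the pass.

After pass 1: [5, -3, 1, 13] (3 swaps)
Total swaps: 3


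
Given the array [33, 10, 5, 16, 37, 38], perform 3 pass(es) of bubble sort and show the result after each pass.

After pass 1: [10, 5, 16, 33, 37, 38] (3 swaps)
After pass 2: [5, 10, 16, 33, 37, 38] (1 swaps)
After pass 3: [5, 10, 16, 33, 37, 38] (0 swaps)
Total swaps: 4


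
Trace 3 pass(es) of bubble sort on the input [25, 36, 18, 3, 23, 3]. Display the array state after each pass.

After pass 1: [25, 18, 3, 23, 3, 36] (4 swaps)
After pass 2: [18, 3, 23, 3, 25, 36] (4 swaps)
After pass 3: [3, 18, 3, 23, 25, 36] (2 swaps)
Total swaps: 10


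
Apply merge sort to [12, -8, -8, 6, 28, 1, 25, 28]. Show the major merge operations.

Divide and conquer:
  Merge [12] + [-8] -> [-8, 12]
  Merge [-8] + [6] -> [-8, 6]
  Merge [-8, 12] + [-8, 6] -> [-8, -8, 6, 12]
  Merge [28] + [1] -> [1, 28]
  Merge [25] + [28] -> [25, 28]
  Merge [1, 28] + [25, 28] -> [1, 25, 28, 28]
  Merge [-8, -8, 6, 12] + [1, 25, 28, 28] -> [-8, -8, 1, 6, 12, 25, 28, 28]


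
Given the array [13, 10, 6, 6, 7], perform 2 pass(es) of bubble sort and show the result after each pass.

After pass 1: [10, 6, 6, 7, 13] (4 swaps)
After pass 2: [6, 6, 7, 10, 13] (3 swaps)
Total swaps: 7


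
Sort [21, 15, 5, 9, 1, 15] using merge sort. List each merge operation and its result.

Divide and conquer:
  Merge [15] + [5] -> [5, 15]
  Merge [21] + [5, 15] -> [5, 15, 21]
  Merge [1] + [15] -> [1, 15]
  Merge [9] + [1, 15] -> [1, 9, 15]
  Merge [5, 15, 21] + [1, 9, 15] -> [1, 5, 9, 15, 15, 21]


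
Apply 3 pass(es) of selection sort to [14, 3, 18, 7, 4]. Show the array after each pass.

Pass 1: Select minimum 3 at index 1, swap -> [3, 14, 18, 7, 4]
Pass 2: Select minimum 4 at index 4, swap -> [3, 4, 18, 7, 14]
Pass 3: Select minimum 7 at index 3, swap -> [3, 4, 7, 18, 14]


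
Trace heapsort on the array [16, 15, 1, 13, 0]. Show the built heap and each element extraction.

Build heap: [16, 15, 1, 13, 0]
Extract 16: [15, 13, 1, 0, 16]
Extract 15: [13, 0, 1, 15, 16]
Extract 13: [1, 0, 13, 15, 16]
Extract 1: [0, 1, 13, 15, 16]


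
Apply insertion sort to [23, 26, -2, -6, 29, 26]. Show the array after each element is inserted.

First element 23 is already 'sorted'
Insert 26: shifted 0 elements -> [23, 26, -2, -6, 29, 26]
Insert -2: shifted 2 elements -> [-2, 23, 26, -6, 29, 26]
Insert -6: shifted 3 elements -> [-6, -2, 23, 26, 29, 26]
Insert 29: shifted 0 elements -> [-6, -2, 23, 26, 29, 26]
Insert 26: shifted 1 elements -> [-6, -2, 23, 26, 26, 29]


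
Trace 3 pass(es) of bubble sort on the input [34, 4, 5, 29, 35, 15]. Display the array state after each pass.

After pass 1: [4, 5, 29, 34, 15, 35] (4 swaps)
After pass 2: [4, 5, 29, 15, 34, 35] (1 swaps)
After pass 3: [4, 5, 15, 29, 34, 35] (1 swaps)
Total swaps: 6


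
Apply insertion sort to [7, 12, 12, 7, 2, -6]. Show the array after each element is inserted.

First element 7 is already 'sorted'
Insert 12: shifted 0 elements -> [7, 12, 12, 7, 2, -6]
Insert 12: shifted 0 elements -> [7, 12, 12, 7, 2, -6]
Insert 7: shifted 2 elements -> [7, 7, 12, 12, 2, -6]
Insert 2: shifted 4 elements -> [2, 7, 7, 12, 12, -6]
Insert -6: shifted 5 elements -> [-6, 2, 7, 7, 12, 12]


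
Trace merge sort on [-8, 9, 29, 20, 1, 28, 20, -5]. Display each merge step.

Divide and conquer:
  Merge [-8] + [9] -> [-8, 9]
  Merge [29] + [20] -> [20, 29]
  Merge [-8, 9] + [20, 29] -> [-8, 9, 20, 29]
  Merge [1] + [28] -> [1, 28]
  Merge [20] + [-5] -> [-5, 20]
  Merge [1, 28] + [-5, 20] -> [-5, 1, 20, 28]
  Merge [-8, 9, 20, 29] + [-5, 1, 20, 28] -> [-8, -5, 1, 9, 20, 20, 28, 29]


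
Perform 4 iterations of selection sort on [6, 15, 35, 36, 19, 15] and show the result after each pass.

Pass 1: Select minimum 6 at index 0, swap -> [6, 15, 35, 36, 19, 15]
Pass 2: Select minimum 15 at index 1, swap -> [6, 15, 35, 36, 19, 15]
Pass 3: Select minimum 15 at index 5, swap -> [6, 15, 15, 36, 19, 35]
Pass 4: Select minimum 19 at index 4, swap -> [6, 15, 15, 19, 36, 35]


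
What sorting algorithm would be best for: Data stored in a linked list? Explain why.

Best choice: Merge sort
Reason: Merge sort doesn't require random access; can be done in O(1) extra space for linked lists


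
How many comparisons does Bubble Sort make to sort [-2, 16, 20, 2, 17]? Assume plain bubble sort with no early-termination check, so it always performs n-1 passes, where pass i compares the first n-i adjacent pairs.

Pass 1: compare adjacent pairs (0,1)..(3,4) = 4 comparison(s), 2 swap(s) -> [-2, 16, 2, 17, 20]
Pass 2: compare adjacent pairs (0,1)..(2,3) = 3 comparison(s), 1 swap(s) -> [-2, 2, 16, 17, 20]
Pass 3: compare adjacent pairs (0,1)..(1,2) = 2 comparison(s), 0 swap(s) -> [-2, 2, 16, 17, 20]
Pass 4: compare adjacent pairs (0,1)..(0,1) = 1 comparison(s), 0 swap(s) -> [-2, 2, 16, 17, 20]
Total comparisons: 4 + 3 + 2 + 1 = 10


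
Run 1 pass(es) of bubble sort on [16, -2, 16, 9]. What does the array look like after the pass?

After pass 1: [-2, 16, 9, 16] (2 swaps)
Total swaps: 2


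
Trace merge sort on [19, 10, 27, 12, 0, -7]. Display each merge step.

Divide and conquer:
  Merge [10] + [27] -> [10, 27]
  Merge [19] + [10, 27] -> [10, 19, 27]
  Merge [0] + [-7] -> [-7, 0]
  Merge [12] + [-7, 0] -> [-7, 0, 12]
  Merge [10, 19, 27] + [-7, 0, 12] -> [-7, 0, 10, 12, 19, 27]


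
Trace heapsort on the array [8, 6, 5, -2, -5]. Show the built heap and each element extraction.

Build heap: [8, 6, 5, -2, -5]
Extract 8: [6, -2, 5, -5, 8]
Extract 6: [5, -2, -5, 6, 8]
Extract 5: [-2, -5, 5, 6, 8]
Extract -2: [-5, -2, 5, 6, 8]


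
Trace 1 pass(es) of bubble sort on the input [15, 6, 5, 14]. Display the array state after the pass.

After pass 1: [6, 5, 14, 15] (3 swaps)
Total swaps: 3


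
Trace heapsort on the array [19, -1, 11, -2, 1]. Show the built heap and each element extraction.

Build heap: [19, 1, 11, -2, -1]
Extract 19: [11, 1, -1, -2, 19]
Extract 11: [1, -2, -1, 11, 19]
Extract 1: [-1, -2, 1, 11, 19]
Extract -1: [-2, -1, 1, 11, 19]


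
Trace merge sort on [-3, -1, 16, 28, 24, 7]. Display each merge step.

Divide and conquer:
  Merge [-1] + [16] -> [-1, 16]
  Merge [-3] + [-1, 16] -> [-3, -1, 16]
  Merge [24] + [7] -> [7, 24]
  Merge [28] + [7, 24] -> [7, 24, 28]
  Merge [-3, -1, 16] + [7, 24, 28] -> [-3, -1, 7, 16, 24, 28]


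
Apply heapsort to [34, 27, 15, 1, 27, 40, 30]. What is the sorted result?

Build heap: [40, 27, 34, 1, 27, 15, 30]
Extract 40: [34, 27, 30, 1, 27, 15, 40]
Extract 34: [30, 27, 15, 1, 27, 34, 40]
Extract 30: [27, 27, 15, 1, 30, 34, 40]
Extract 27: [27, 1, 15, 27, 30, 34, 40]
Extract 27: [15, 1, 27, 27, 30, 34, 40]
Extract 15: [1, 15, 27, 27, 30, 34, 40]


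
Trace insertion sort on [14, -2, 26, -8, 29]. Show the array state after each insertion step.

First element 14 is already 'sorted'
Insert -2: shifted 1 elements -> [-2, 14, 26, -8, 29]
Insert 26: shifted 0 elements -> [-2, 14, 26, -8, 29]
Insert -8: shifted 3 elements -> [-8, -2, 14, 26, 29]
Insert 29: shifted 0 elements -> [-8, -2, 14, 26, 29]


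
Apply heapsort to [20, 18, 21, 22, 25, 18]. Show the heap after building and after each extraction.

Build heap: [25, 22, 21, 20, 18, 18]
Extract 25: [22, 20, 21, 18, 18, 25]
Extract 22: [21, 20, 18, 18, 22, 25]
Extract 21: [20, 18, 18, 21, 22, 25]
Extract 20: [18, 18, 20, 21, 22, 25]
Extract 18: [18, 18, 20, 21, 22, 25]


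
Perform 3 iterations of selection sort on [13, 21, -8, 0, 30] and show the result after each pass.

Pass 1: Select minimum -8 at index 2, swap -> [-8, 21, 13, 0, 30]
Pass 2: Select minimum 0 at index 3, swap -> [-8, 0, 13, 21, 30]
Pass 3: Select minimum 13 at index 2, swap -> [-8, 0, 13, 21, 30]


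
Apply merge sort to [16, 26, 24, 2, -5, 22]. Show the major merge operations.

Divide and conquer:
  Merge [26] + [24] -> [24, 26]
  Merge [16] + [24, 26] -> [16, 24, 26]
  Merge [-5] + [22] -> [-5, 22]
  Merge [2] + [-5, 22] -> [-5, 2, 22]
  Merge [16, 24, 26] + [-5, 2, 22] -> [-5, 2, 16, 22, 24, 26]


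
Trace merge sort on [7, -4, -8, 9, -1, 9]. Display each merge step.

Divide and conquer:
  Merge [-4] + [-8] -> [-8, -4]
  Merge [7] + [-8, -4] -> [-8, -4, 7]
  Merge [-1] + [9] -> [-1, 9]
  Merge [9] + [-1, 9] -> [-1, 9, 9]
  Merge [-8, -4, 7] + [-1, 9, 9] -> [-8, -4, -1, 7, 9, 9]


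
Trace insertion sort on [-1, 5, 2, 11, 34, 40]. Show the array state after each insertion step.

First element -1 is already 'sorted'
Insert 5: shifted 0 elements -> [-1, 5, 2, 11, 34, 40]
Insert 2: shifted 1 elements -> [-1, 2, 5, 11, 34, 40]
Insert 11: shifted 0 elements -> [-1, 2, 5, 11, 34, 40]
Insert 34: shifted 0 elements -> [-1, 2, 5, 11, 34, 40]
Insert 40: shifted 0 elements -> [-1, 2, 5, 11, 34, 40]


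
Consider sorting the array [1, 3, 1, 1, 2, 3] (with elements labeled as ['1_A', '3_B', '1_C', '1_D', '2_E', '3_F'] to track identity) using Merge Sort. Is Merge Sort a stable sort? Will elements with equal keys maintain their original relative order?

Trace Merge Sort on the labeled array (the key is the number; the letter only tracks identity):
  Merge [3_B] + [1_C] -> [1_C, 3_B]
  Merge [1_A] + [1_C, 3_B] -> [1_A, 1_C, 3_B]
  Merge [2_E] + [3_F] -> [2_E, 3_F]
  Merge [1_D] + [2_E, 3_F] -> [1_D, 2_E, 3_F]
  Merge [1_A, 1_C, 3_B] + [1_D, 2_E, 3_F] -> [1_A, 1_C, 1_D, 2_E, 3_B, 3_F]
Final order: [1_A, 1_C, 1_D, 2_E, 3_B, 3_F]
Equal keys:
  value 1: originally 1_A, 1_C, 1_D; after sorting 1_A, 1_C, 1_D -> order preserved
  value 3: originally 3_B, 3_F; after sorting 3_B, 3_F -> order preserved
All equal keys kept their original relative order. Merge Sort is stable: when the heads of the two halves are equal the merge takes from the left half first.
Answer: Stable


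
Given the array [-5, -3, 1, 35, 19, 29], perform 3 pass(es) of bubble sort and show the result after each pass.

After pass 1: [-5, -3, 1, 19, 29, 35] (2 swaps)
After pass 2: [-5, -3, 1, 19, 29, 35] (0 swaps)
After pass 3: [-5, -3, 1, 19, 29, 35] (0 swaps)
Total swaps: 2


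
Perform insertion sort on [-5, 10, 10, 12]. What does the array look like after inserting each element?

First element -5 is already 'sorted'
Insert 10: shifted 0 elements -> [-5, 10, 10, 12]
Insert 10: shifted 0 elements -> [-5, 10, 10, 12]
Insert 12: shifted 0 elements -> [-5, 10, 10, 12]


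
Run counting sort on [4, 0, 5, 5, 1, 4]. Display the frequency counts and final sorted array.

Count array: [1, 1, 0, 0, 2, 2]
(count[i] = number of elements equal to i)
Cumulative count: [1, 2, 2, 2, 4, 6]
Sorted: [0, 1, 4, 4, 5, 5]


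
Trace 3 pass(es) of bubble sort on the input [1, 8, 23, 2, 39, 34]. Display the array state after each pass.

After pass 1: [1, 8, 2, 23, 34, 39] (2 swaps)
After pass 2: [1, 2, 8, 23, 34, 39] (1 swaps)
After pass 3: [1, 2, 8, 23, 34, 39] (0 swaps)
Total swaps: 3


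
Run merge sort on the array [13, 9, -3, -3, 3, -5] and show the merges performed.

Divide and conquer:
  Merge [9] + [-3] -> [-3, 9]
  Merge [13] + [-3, 9] -> [-3, 9, 13]
  Merge [3] + [-5] -> [-5, 3]
  Merge [-3] + [-5, 3] -> [-5, -3, 3]
  Merge [-3, 9, 13] + [-5, -3, 3] -> [-5, -3, -3, 3, 9, 13]


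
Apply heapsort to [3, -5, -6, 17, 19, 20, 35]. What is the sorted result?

Build heap: [35, 19, 20, 17, -5, 3, -6]
Extract 35: [20, 19, 3, 17, -5, -6, 35]
Extract 20: [19, 17, 3, -6, -5, 20, 35]
Extract 19: [17, -5, 3, -6, 19, 20, 35]
Extract 17: [3, -5, -6, 17, 19, 20, 35]
Extract 3: [-5, -6, 3, 17, 19, 20, 35]
Extract -5: [-6, -5, 3, 17, 19, 20, 35]


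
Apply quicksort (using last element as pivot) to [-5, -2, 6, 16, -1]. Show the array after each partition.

Partition 1: pivot=-1 at index 2 -> [-5, -2, -1, 16, 6]
Partition 2: pivot=-2 at index 1 -> [-5, -2, -1, 16, 6]
Partition 3: pivot=6 at index 3 -> [-5, -2, -1, 6, 16]


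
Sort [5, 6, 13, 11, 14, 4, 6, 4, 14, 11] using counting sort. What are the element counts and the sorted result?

Count array: [0, 0, 0, 0, 2, 1, 2, 0, 0, 0, 0, 2, 0, 1, 2]
(count[i] = number of elements equal to i)
Cumulative count: [0, 0, 0, 0, 2, 3, 5, 5, 5, 5, 5, 7, 7, 8, 10]
Sorted: [4, 4, 5, 6, 6, 11, 11, 13, 14, 14]


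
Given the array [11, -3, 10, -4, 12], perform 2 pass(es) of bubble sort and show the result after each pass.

After pass 1: [-3, 10, -4, 11, 12] (3 swaps)
After pass 2: [-3, -4, 10, 11, 12] (1 swaps)
Total swaps: 4


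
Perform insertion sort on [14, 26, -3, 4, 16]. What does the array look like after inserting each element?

First element 14 is already 'sorted'
Insert 26: shifted 0 elements -> [14, 26, -3, 4, 16]
Insert -3: shifted 2 elements -> [-3, 14, 26, 4, 16]
Insert 4: shifted 2 elements -> [-3, 4, 14, 26, 16]
Insert 16: shifted 1 elements -> [-3, 4, 14, 16, 26]


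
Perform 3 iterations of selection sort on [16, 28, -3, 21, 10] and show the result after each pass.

Pass 1: Select minimum -3 at index 2, swap -> [-3, 28, 16, 21, 10]
Pass 2: Select minimum 10 at index 4, swap -> [-3, 10, 16, 21, 28]
Pass 3: Select minimum 16 at index 2, swap -> [-3, 10, 16, 21, 28]


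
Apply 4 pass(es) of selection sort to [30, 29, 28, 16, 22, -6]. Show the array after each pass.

Pass 1: Select minimum -6 at index 5, swap -> [-6, 29, 28, 16, 22, 30]
Pass 2: Select minimum 16 at index 3, swap -> [-6, 16, 28, 29, 22, 30]
Pass 3: Select minimum 22 at index 4, swap -> [-6, 16, 22, 29, 28, 30]
Pass 4: Select minimum 28 at index 4, swap -> [-6, 16, 22, 28, 29, 30]


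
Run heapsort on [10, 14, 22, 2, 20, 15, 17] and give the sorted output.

Build heap: [22, 20, 17, 2, 14, 15, 10]
Extract 22: [20, 14, 17, 2, 10, 15, 22]
Extract 20: [17, 14, 15, 2, 10, 20, 22]
Extract 17: [15, 14, 10, 2, 17, 20, 22]
Extract 15: [14, 2, 10, 15, 17, 20, 22]
Extract 14: [10, 2, 14, 15, 17, 20, 22]
Extract 10: [2, 10, 14, 15, 17, 20, 22]


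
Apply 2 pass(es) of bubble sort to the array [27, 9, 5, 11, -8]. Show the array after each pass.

After pass 1: [9, 5, 11, -8, 27] (4 swaps)
After pass 2: [5, 9, -8, 11, 27] (2 swaps)
Total swaps: 6


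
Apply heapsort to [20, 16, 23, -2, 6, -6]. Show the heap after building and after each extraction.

Build heap: [23, 16, 20, -2, 6, -6]
Extract 23: [20, 16, -6, -2, 6, 23]
Extract 20: [16, 6, -6, -2, 20, 23]
Extract 16: [6, -2, -6, 16, 20, 23]
Extract 6: [-2, -6, 6, 16, 20, 23]
Extract -2: [-6, -2, 6, 16, 20, 23]


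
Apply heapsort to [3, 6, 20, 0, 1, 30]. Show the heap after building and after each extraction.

Build heap: [30, 6, 20, 0, 1, 3]
Extract 30: [20, 6, 3, 0, 1, 30]
Extract 20: [6, 1, 3, 0, 20, 30]
Extract 6: [3, 1, 0, 6, 20, 30]
Extract 3: [1, 0, 3, 6, 20, 30]
Extract 1: [0, 1, 3, 6, 20, 30]


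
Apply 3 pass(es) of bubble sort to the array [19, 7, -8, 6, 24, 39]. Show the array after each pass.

After pass 1: [7, -8, 6, 19, 24, 39] (3 swaps)
After pass 2: [-8, 6, 7, 19, 24, 39] (2 swaps)
After pass 3: [-8, 6, 7, 19, 24, 39] (0 swaps)
Total swaps: 5


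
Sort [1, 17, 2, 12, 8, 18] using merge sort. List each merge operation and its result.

Divide and conquer:
  Merge [17] + [2] -> [2, 17]
  Merge [1] + [2, 17] -> [1, 2, 17]
  Merge [8] + [18] -> [8, 18]
  Merge [12] + [8, 18] -> [8, 12, 18]
  Merge [1, 2, 17] + [8, 12, 18] -> [1, 2, 8, 12, 17, 18]


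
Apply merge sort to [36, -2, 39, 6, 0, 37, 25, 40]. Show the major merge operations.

Divide and conquer:
  Merge [36] + [-2] -> [-2, 36]
  Merge [39] + [6] -> [6, 39]
  Merge [-2, 36] + [6, 39] -> [-2, 6, 36, 39]
  Merge [0] + [37] -> [0, 37]
  Merge [25] + [40] -> [25, 40]
  Merge [0, 37] + [25, 40] -> [0, 25, 37, 40]
  Merge [-2, 6, 36, 39] + [0, 25, 37, 40] -> [-2, 0, 6, 25, 36, 37, 39, 40]


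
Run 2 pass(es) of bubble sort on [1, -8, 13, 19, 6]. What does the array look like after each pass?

After pass 1: [-8, 1, 13, 6, 19] (2 swaps)
After pass 2: [-8, 1, 6, 13, 19] (1 swaps)
Total swaps: 3


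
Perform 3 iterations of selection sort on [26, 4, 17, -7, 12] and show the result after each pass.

Pass 1: Select minimum -7 at index 3, swap -> [-7, 4, 17, 26, 12]
Pass 2: Select minimum 4 at index 1, swap -> [-7, 4, 17, 26, 12]
Pass 3: Select minimum 12 at index 4, swap -> [-7, 4, 12, 26, 17]


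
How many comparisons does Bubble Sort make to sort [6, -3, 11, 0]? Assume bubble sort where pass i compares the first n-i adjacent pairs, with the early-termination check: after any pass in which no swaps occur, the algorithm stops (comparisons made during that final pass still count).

Pass 1: compare adjacent pairs (0,1)..(2,3) = 3 comparison(s), 2 swap(s) -> [-3, 6, 0, 11]
Pass 2: compare adjacent pairs (0,1)..(1,2) = 2 comparison(s), 1 swap(s) -> [-3, 0, 6, 11]
Pass 3: compare adjacent pairs (0,1)..(0,1) = 1 comparison(s), 0 swap(s) -> [-3, 0, 6, 11]
No swaps in this pass, so bubble sort stops here.
Total comparisons: 3 + 2 + 1 = 6


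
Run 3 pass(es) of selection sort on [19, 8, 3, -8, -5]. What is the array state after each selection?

Pass 1: Select minimum -8 at index 3, swap -> [-8, 8, 3, 19, -5]
Pass 2: Select minimum -5 at index 4, swap -> [-8, -5, 3, 19, 8]
Pass 3: Select minimum 3 at index 2, swap -> [-8, -5, 3, 19, 8]


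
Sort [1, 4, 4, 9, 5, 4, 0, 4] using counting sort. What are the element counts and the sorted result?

Count array: [1, 1, 0, 0, 4, 1, 0, 0, 0, 1]
(count[i] = number of elements equal to i)
Cumulative count: [1, 2, 2, 2, 6, 7, 7, 7, 7, 8]
Sorted: [0, 1, 4, 4, 4, 4, 5, 9]


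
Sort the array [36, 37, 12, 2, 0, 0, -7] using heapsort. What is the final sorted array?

Build heap: [37, 36, 12, 2, 0, 0, -7]
Extract 37: [36, 2, 12, -7, 0, 0, 37]
Extract 36: [12, 2, 0, -7, 0, 36, 37]
Extract 12: [2, 0, 0, -7, 12, 36, 37]
Extract 2: [0, -7, 0, 2, 12, 36, 37]
Extract 0: [0, -7, 0, 2, 12, 36, 37]
Extract 0: [-7, 0, 0, 2, 12, 36, 37]


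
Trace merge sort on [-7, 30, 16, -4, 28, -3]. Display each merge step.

Divide and conquer:
  Merge [30] + [16] -> [16, 30]
  Merge [-7] + [16, 30] -> [-7, 16, 30]
  Merge [28] + [-3] -> [-3, 28]
  Merge [-4] + [-3, 28] -> [-4, -3, 28]
  Merge [-7, 16, 30] + [-4, -3, 28] -> [-7, -4, -3, 16, 28, 30]


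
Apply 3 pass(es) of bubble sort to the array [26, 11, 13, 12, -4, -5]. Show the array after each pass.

After pass 1: [11, 13, 12, -4, -5, 26] (5 swaps)
After pass 2: [11, 12, -4, -5, 13, 26] (3 swaps)
After pass 3: [11, -4, -5, 12, 13, 26] (2 swaps)
Total swaps: 10


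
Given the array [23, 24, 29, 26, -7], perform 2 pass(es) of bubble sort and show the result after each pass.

After pass 1: [23, 24, 26, -7, 29] (2 swaps)
After pass 2: [23, 24, -7, 26, 29] (1 swaps)
Total swaps: 3


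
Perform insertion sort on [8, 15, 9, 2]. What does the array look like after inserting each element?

First element 8 is already 'sorted'
Insert 15: shifted 0 elements -> [8, 15, 9, 2]
Insert 9: shifted 1 elements -> [8, 9, 15, 2]
Insert 2: shifted 3 elements -> [2, 8, 9, 15]


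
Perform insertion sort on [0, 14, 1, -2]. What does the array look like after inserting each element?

First element 0 is already 'sorted'
Insert 14: shifted 0 elements -> [0, 14, 1, -2]
Insert 1: shifted 1 elements -> [0, 1, 14, -2]
Insert -2: shifted 3 elements -> [-2, 0, 1, 14]


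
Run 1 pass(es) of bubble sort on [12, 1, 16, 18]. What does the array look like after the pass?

After pass 1: [1, 12, 16, 18] (1 swaps)
Total swaps: 1


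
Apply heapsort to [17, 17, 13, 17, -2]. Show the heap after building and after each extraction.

Build heap: [17, 17, 13, 17, -2]
Extract 17: [17, 17, 13, -2, 17]
Extract 17: [17, -2, 13, 17, 17]
Extract 17: [13, -2, 17, 17, 17]
Extract 13: [-2, 13, 17, 17, 17]


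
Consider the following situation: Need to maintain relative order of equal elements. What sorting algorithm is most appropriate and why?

Best choice: Merge sort or Insertion sort
Reason: Both are stable; quicksort and heapsort are not stable


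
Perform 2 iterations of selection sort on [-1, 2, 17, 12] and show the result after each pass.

Pass 1: Select minimum -1 at index 0, swap -> [-1, 2, 17, 12]
Pass 2: Select minimum 2 at index 1, swap -> [-1, 2, 17, 12]


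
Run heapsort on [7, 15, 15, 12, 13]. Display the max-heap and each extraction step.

Build heap: [15, 13, 15, 12, 7]
Extract 15: [15, 13, 7, 12, 15]
Extract 15: [13, 12, 7, 15, 15]
Extract 13: [12, 7, 13, 15, 15]
Extract 12: [7, 12, 13, 15, 15]


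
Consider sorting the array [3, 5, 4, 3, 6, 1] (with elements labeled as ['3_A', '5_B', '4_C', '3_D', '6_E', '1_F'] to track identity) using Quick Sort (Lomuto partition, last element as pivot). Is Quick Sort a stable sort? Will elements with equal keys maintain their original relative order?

Trace Quick Sort on the labeled array (the key is the number; the letter only tracks identity):
  Partition indices 0..5 around pivot 1_F -> [1_F, 5_B, 4_C, 3_D, 6_E, 3_A]
  Partition indices 1..5 around pivot 3_A -> [1_F, 3_D, 3_A, 5_B, 6_E, 4_C]
  Partition indices 3..5 around pivot 4_C -> [1_F, 3_D, 3_A, 4_C, 6_E, 5_B]
  Partition indices 4..5 around pivot 5_B -> [1_F, 3_D, 3_A, 4_C, 5_B, 6_E]
Final order: [1_F, 3_D, 3_A, 4_C, 5_B, 6_E]
Equal keys:
  value 3: originally 3_A, 3_D; after sorting 3_D, 3_A -> order changed
Equal keys were reordered, so Quick Sort is not stable: partition swaps elements across long distances and can reorder equal keys. (One such input is enough; an unstable sort may happen to preserve order on other inputs, but it gives no guarantee.)
Answer: Not stable


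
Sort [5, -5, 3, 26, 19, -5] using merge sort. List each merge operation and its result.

Divide and conquer:
  Merge [-5] + [3] -> [-5, 3]
  Merge [5] + [-5, 3] -> [-5, 3, 5]
  Merge [19] + [-5] -> [-5, 19]
  Merge [26] + [-5, 19] -> [-5, 19, 26]
  Merge [-5, 3, 5] + [-5, 19, 26] -> [-5, -5, 3, 5, 19, 26]


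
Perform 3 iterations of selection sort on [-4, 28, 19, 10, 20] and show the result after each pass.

Pass 1: Select minimum -4 at index 0, swap -> [-4, 28, 19, 10, 20]
Pass 2: Select minimum 10 at index 3, swap -> [-4, 10, 19, 28, 20]
Pass 3: Select minimum 19 at index 2, swap -> [-4, 10, 19, 28, 20]


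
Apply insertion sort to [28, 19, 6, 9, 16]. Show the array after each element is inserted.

First element 28 is already 'sorted'
Insert 19: shifted 1 elements -> [19, 28, 6, 9, 16]
Insert 6: shifted 2 elements -> [6, 19, 28, 9, 16]
Insert 9: shifted 2 elements -> [6, 9, 19, 28, 16]
Insert 16: shifted 2 elements -> [6, 9, 16, 19, 28]


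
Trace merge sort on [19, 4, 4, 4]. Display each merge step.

Divide and conquer:
  Merge [19] + [4] -> [4, 19]
  Merge [4] + [4] -> [4, 4]
  Merge [4, 19] + [4, 4] -> [4, 4, 4, 19]


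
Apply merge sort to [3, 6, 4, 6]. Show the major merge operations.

Divide and conquer:
  Merge [3] + [6] -> [3, 6]
  Merge [4] + [6] -> [4, 6]
  Merge [3, 6] + [4, 6] -> [3, 4, 6, 6]


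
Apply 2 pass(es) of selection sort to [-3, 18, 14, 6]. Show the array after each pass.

Pass 1: Select minimum -3 at index 0, swap -> [-3, 18, 14, 6]
Pass 2: Select minimum 6 at index 3, swap -> [-3, 6, 14, 18]


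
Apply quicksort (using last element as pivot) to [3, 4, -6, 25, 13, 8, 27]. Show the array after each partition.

Partition 1: pivot=27 at index 6 -> [3, 4, -6, 25, 13, 8, 27]
Partition 2: pivot=8 at index 3 -> [3, 4, -6, 8, 13, 25, 27]
Partition 3: pivot=-6 at index 0 -> [-6, 4, 3, 8, 13, 25, 27]
Partition 4: pivot=3 at index 1 -> [-6, 3, 4, 8, 13, 25, 27]
Partition 5: pivot=25 at index 5 -> [-6, 3, 4, 8, 13, 25, 27]


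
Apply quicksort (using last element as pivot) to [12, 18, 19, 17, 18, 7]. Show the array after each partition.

Partition 1: pivot=7 at index 0 -> [7, 18, 19, 17, 18, 12]
Partition 2: pivot=12 at index 1 -> [7, 12, 19, 17, 18, 18]
Partition 3: pivot=18 at index 4 -> [7, 12, 17, 18, 18, 19]
Partition 4: pivot=18 at index 3 -> [7, 12, 17, 18, 18, 19]


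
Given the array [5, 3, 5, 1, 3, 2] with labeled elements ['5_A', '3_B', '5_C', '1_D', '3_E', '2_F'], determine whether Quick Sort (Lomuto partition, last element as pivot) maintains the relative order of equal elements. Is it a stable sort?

Trace Quick Sort on the labeled array (the key is the number; the letter only tracks identity):
  Partition indices 0..5 around pivot 2_F -> [1_D, 2_F, 5_C, 5_A, 3_E, 3_B]
  Partition indices 2..5 around pivot 3_B -> [1_D, 2_F, 3_E, 3_B, 5_C, 5_A]
  Partition indices 4..5 around pivot 5_A -> [1_D, 2_F, 3_E, 3_B, 5_C, 5_A]
Final order: [1_D, 2_F, 3_E, 3_B, 5_C, 5_A]
Equal keys:
  value 3: originally 3_B, 3_E; after sorting 3_E, 3_B -> order changed
  value 5: originally 5_A, 5_C; after sorting 5_C, 5_A -> order changed
Equal keys were reordered, so Quick Sort is not stable: partition swaps elements across long distances and can reorder equal keys. (One such input is enough; an unstable sort may happen to preserve order on other inputs, but it gives no guarantee.)
Answer: Not stable


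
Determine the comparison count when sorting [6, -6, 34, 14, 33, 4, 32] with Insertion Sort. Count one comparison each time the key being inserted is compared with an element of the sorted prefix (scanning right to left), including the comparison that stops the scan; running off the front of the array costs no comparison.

Insert -6: 6 > -6 (shift), reached front = 1 comparison(s) -> [-6, 6, 34, 14, 33, 4, 32]
Insert 34: 6 <= 34 (stop) = 1 comparison(s) -> [-6, 6, 34, 14, 33, 4, 32]
Insert 14: 34 > 14 (shift), 6 <= 14 (stop) = 2 comparison(s) -> [-6, 6, 14, 34, 33, 4, 32]
Insert 33: 34 > 33 (shift), 14 <= 33 (stop) = 2 comparison(s) -> [-6, 6, 14, 33, 34, 4, 32]
Insert 4: 34 > 4 (shift), 33 > 4 (shift), 14 > 4 (shift), 6 > 4 (shift), -6 <= 4 (stop) = 5 comparison(s) -> [-6, 4, 6, 14, 33, 34, 32]
Insert 32: 34 > 32 (shift), 33 > 32 (shift), 14 <= 32 (stop) = 3 comparison(s) -> [-6, 4, 6, 14, 32, 33, 34]
Total comparisons: 1 + 1 + 2 + 2 + 5 + 3 = 14


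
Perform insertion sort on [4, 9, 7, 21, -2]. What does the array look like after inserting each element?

First element 4 is already 'sorted'
Insert 9: shifted 0 elements -> [4, 9, 7, 21, -2]
Insert 7: shifted 1 elements -> [4, 7, 9, 21, -2]
Insert 21: shifted 0 elements -> [4, 7, 9, 21, -2]
Insert -2: shifted 4 elements -> [-2, 4, 7, 9, 21]


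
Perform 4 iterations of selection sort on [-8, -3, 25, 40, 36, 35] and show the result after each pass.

Pass 1: Select minimum -8 at index 0, swap -> [-8, -3, 25, 40, 36, 35]
Pass 2: Select minimum -3 at index 1, swap -> [-8, -3, 25, 40, 36, 35]
Pass 3: Select minimum 25 at index 2, swap -> [-8, -3, 25, 40, 36, 35]
Pass 4: Select minimum 35 at index 5, swap -> [-8, -3, 25, 35, 36, 40]


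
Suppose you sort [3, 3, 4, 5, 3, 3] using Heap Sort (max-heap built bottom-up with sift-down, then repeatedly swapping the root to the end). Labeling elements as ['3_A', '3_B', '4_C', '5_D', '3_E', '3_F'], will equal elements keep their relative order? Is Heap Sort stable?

Trace Heap Sort on the labeled array (the key is the number; the letter only tracks identity):
  Build max-heap: [5_D, 3_A, 4_C, 3_B, 3_E, 3_F]
  Swap root 5_D to index 5, re-heapify first 5 -> [4_C, 3_A, 3_F, 3_B, 3_E, 5_D]
  Swap root 4_C to index 4, re-heapify first 4 -> [3_E, 3_A, 3_F, 3_B, 4_C, 5_D]
  Swap root 3_E to index 3, re-heapify first 3 -> [3_B, 3_A, 3_F, 3_E, 4_C, 5_D]
  Swap root 3_B to index 2, re-heapify first 2 -> [3_F, 3_A, 3_B, 3_E, 4_C, 5_D]
  Swap root 3_F to index 1, re-heapify first 1 -> [3_A, 3_F, 3_B, 3_E, 4_C, 5_D]
Final order: [3_A, 3_F, 3_B, 3_E, 4_C, 5_D]
Equal keys:
  value 3: originally 3_A, 3_B, 3_E, 3_F; after sorting 3_A, 3_F, 3_B, 3_E -> order changed
Equal keys were reordered, so Heap Sort is not stable: heap construction and root-to-end swaps move elements without regard to the original order of equal keys. (One such input is enough; an unstable sort may happen to preserve order on other inputs, but it gives no guarantee.)
Answer: Not stable


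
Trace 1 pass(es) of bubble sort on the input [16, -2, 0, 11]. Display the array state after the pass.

After pass 1: [-2, 0, 11, 16] (3 swaps)
Total swaps: 3


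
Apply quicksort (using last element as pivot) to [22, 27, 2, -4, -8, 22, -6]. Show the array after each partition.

Partition 1: pivot=-6 at index 1 -> [-8, -6, 2, -4, 22, 22, 27]
Partition 2: pivot=27 at index 6 -> [-8, -6, 2, -4, 22, 22, 27]
Partition 3: pivot=22 at index 5 -> [-8, -6, 2, -4, 22, 22, 27]
Partition 4: pivot=22 at index 4 -> [-8, -6, 2, -4, 22, 22, 27]
Partition 5: pivot=-4 at index 2 -> [-8, -6, -4, 2, 22, 22, 27]


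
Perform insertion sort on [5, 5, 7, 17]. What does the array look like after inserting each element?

First element 5 is already 'sorted'
Insert 5: shifted 0 elements -> [5, 5, 7, 17]
Insert 7: shifted 0 elements -> [5, 5, 7, 17]
Insert 17: shifted 0 elements -> [5, 5, 7, 17]


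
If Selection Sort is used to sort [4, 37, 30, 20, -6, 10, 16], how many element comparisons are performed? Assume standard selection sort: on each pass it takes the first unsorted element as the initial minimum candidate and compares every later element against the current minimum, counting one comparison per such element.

Pass 1: scan indices 1..6 for the minimum = 6 comparison(s); min is -6, place at index 0 -> [-6, 37, 30, 20, 4, 10, 16]
Pass 2: scan indices 2..6 for the minimum = 5 comparison(s); min is 4, place at index 1 -> [-6, 4, 30, 20, 37, 10, 16]
Pass 3: scan indices 3..6 for the minimum = 4 comparison(s); min is 10, place at index 2 -> [-6, 4, 10, 20, 37, 30, 16]
Pass 4: scan indices 4..6 for the minimum = 3 comparison(s); min is 16, place at index 3 -> [-6, 4, 10, 16, 37, 30, 20]
Pass 5: scan indices 5..6 for the minimum = 2 comparison(s); min is 20, place at index 4 -> [-6, 4, 10, 16, 20, 30, 37]
Pass 6: scan indices 6..6 for the minimum = 1 comparison(s); min is 30, place at index 5 -> [-6, 4, 10, 16, 20, 30, 37]
Selection sort always scans the whole unsorted suffix, so the count is (n-1) + (n-2) + ... + 1 = n(n-1)/2 = 7*6/2 = 21 regardless of the input order.
Total comparisons: 6 + 5 + 4 + 3 + 2 + 1 = 21


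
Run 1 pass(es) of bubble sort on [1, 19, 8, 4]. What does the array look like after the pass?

After pass 1: [1, 8, 4, 19] (2 swaps)
Total swaps: 2


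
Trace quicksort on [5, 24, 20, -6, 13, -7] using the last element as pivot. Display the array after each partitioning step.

Partition 1: pivot=-7 at index 0 -> [-7, 24, 20, -6, 13, 5]
Partition 2: pivot=5 at index 2 -> [-7, -6, 5, 24, 13, 20]
Partition 3: pivot=20 at index 4 -> [-7, -6, 5, 13, 20, 24]


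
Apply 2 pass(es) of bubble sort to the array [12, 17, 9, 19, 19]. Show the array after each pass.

After pass 1: [12, 9, 17, 19, 19] (1 swaps)
After pass 2: [9, 12, 17, 19, 19] (1 swaps)
Total swaps: 2


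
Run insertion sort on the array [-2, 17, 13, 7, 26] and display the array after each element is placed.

First element -2 is already 'sorted'
Insert 17: shifted 0 elements -> [-2, 17, 13, 7, 26]
Insert 13: shifted 1 elements -> [-2, 13, 17, 7, 26]
Insert 7: shifted 2 elements -> [-2, 7, 13, 17, 26]
Insert 26: shifted 0 elements -> [-2, 7, 13, 17, 26]


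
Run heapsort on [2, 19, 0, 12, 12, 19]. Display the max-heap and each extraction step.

Build heap: [19, 12, 19, 2, 12, 0]
Extract 19: [19, 12, 0, 2, 12, 19]
Extract 19: [12, 12, 0, 2, 19, 19]
Extract 12: [12, 2, 0, 12, 19, 19]
Extract 12: [2, 0, 12, 12, 19, 19]
Extract 2: [0, 2, 12, 12, 19, 19]


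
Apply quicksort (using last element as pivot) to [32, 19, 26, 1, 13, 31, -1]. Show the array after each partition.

Partition 1: pivot=-1 at index 0 -> [-1, 19, 26, 1, 13, 31, 32]
Partition 2: pivot=32 at index 6 -> [-1, 19, 26, 1, 13, 31, 32]
Partition 3: pivot=31 at index 5 -> [-1, 19, 26, 1, 13, 31, 32]
Partition 4: pivot=13 at index 2 -> [-1, 1, 13, 19, 26, 31, 32]
Partition 5: pivot=26 at index 4 -> [-1, 1, 13, 19, 26, 31, 32]


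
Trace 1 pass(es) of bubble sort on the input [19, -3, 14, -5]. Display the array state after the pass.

After pass 1: [-3, 14, -5, 19] (3 swaps)
Total swaps: 3


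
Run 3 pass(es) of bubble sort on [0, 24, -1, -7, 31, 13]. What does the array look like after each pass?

After pass 1: [0, -1, -7, 24, 13, 31] (3 swaps)
After pass 2: [-1, -7, 0, 13, 24, 31] (3 swaps)
After pass 3: [-7, -1, 0, 13, 24, 31] (1 swaps)
Total swaps: 7


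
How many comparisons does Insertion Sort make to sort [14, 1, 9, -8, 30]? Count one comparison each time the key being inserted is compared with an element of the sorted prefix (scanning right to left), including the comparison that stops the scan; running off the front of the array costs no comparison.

Insert 1: 14 > 1 (shift), reached front = 1 comparison(s) -> [1, 14, 9, -8, 30]
Insert 9: 14 > 9 (shift), 1 <= 9 (stop) = 2 comparison(s) -> [1, 9, 14, -8, 30]
Insert -8: 14 > -8 (shift), 9 > -8 (shift), 1 > -8 (shift), reached front = 3 comparison(s) -> [-8, 1, 9, 14, 30]
Insert 30: 14 <= 30 (stop) = 1 comparison(s) -> [-8, 1, 9, 14, 30]
Total comparisons: 1 + 2 + 3 + 1 = 7


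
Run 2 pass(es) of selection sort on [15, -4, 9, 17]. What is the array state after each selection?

Pass 1: Select minimum -4 at index 1, swap -> [-4, 15, 9, 17]
Pass 2: Select minimum 9 at index 2, swap -> [-4, 9, 15, 17]


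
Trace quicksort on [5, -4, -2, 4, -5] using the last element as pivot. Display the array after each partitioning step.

Partition 1: pivot=-5 at index 0 -> [-5, -4, -2, 4, 5]
Partition 2: pivot=5 at index 4 -> [-5, -4, -2, 4, 5]
Partition 3: pivot=4 at index 3 -> [-5, -4, -2, 4, 5]
Partition 4: pivot=-2 at index 2 -> [-5, -4, -2, 4, 5]


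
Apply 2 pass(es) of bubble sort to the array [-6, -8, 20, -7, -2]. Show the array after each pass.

After pass 1: [-8, -6, -7, -2, 20] (3 swaps)
After pass 2: [-8, -7, -6, -2, 20] (1 swaps)
Total swaps: 4


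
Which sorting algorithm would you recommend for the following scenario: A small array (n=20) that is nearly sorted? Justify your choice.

Best choice: Insertion sort
Reason: Insertion sort is O(n) for nearly sorted arrays and has low overhead


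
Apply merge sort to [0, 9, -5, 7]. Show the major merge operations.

Divide and conquer:
  Merge [0] + [9] -> [0, 9]
  Merge [-5] + [7] -> [-5, 7]
  Merge [0, 9] + [-5, 7] -> [-5, 0, 7, 9]


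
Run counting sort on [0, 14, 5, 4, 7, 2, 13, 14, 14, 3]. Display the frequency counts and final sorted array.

Count array: [1, 0, 1, 1, 1, 1, 0, 1, 0, 0, 0, 0, 0, 1, 3]
(count[i] = number of elements equal to i)
Cumulative count: [1, 1, 2, 3, 4, 5, 5, 6, 6, 6, 6, 6, 6, 7, 10]
Sorted: [0, 2, 3, 4, 5, 7, 13, 14, 14, 14]


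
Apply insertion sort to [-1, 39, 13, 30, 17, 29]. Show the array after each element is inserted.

First element -1 is already 'sorted'
Insert 39: shifted 0 elements -> [-1, 39, 13, 30, 17, 29]
Insert 13: shifted 1 elements -> [-1, 13, 39, 30, 17, 29]
Insert 30: shifted 1 elements -> [-1, 13, 30, 39, 17, 29]
Insert 17: shifted 2 elements -> [-1, 13, 17, 30, 39, 29]
Insert 29: shifted 2 elements -> [-1, 13, 17, 29, 30, 39]


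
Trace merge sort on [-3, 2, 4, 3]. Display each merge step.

Divide and conquer:
  Merge [-3] + [2] -> [-3, 2]
  Merge [4] + [3] -> [3, 4]
  Merge [-3, 2] + [3, 4] -> [-3, 2, 3, 4]


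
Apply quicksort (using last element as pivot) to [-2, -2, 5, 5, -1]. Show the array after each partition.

Partition 1: pivot=-1 at index 2 -> [-2, -2, -1, 5, 5]
Partition 2: pivot=-2 at index 1 -> [-2, -2, -1, 5, 5]
Partition 3: pivot=5 at index 4 -> [-2, -2, -1, 5, 5]


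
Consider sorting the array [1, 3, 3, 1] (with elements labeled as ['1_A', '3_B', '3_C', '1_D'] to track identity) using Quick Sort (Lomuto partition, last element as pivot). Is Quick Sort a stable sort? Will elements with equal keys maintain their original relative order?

Trace Quick Sort on the labeled array (the key is the number; the letter only tracks identity):
  Partition indices 0..3 around pivot 1_D -> [1_A, 1_D, 3_C, 3_B]
  Partition indices 2..3 around pivot 3_B -> [1_A, 1_D, 3_C, 3_B]
Final order: [1_A, 1_D, 3_C, 3_B]
Equal keys:
  value 1: originally 1_A, 1_D; after sorting 1_A, 1_D -> order preserved
  value 3: originally 3_B, 3_C; after sorting 3_C, 3_B -> order changed
Equal keys were reordered, so Quick Sort is not stable: partition swaps elements across long distances and can reorder equal keys. (One such input is enough; an unstable sort may happen to preserve order on other inputs, but it gives no guarantee.)
Answer: Not stable


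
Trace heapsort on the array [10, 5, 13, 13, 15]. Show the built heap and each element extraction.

Build heap: [15, 13, 13, 10, 5]
Extract 15: [13, 10, 13, 5, 15]
Extract 13: [13, 10, 5, 13, 15]
Extract 13: [10, 5, 13, 13, 15]
Extract 10: [5, 10, 13, 13, 15]


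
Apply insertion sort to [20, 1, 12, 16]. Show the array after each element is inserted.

First element 20 is already 'sorted'
Insert 1: shifted 1 elements -> [1, 20, 12, 16]
Insert 12: shifted 1 elements -> [1, 12, 20, 16]
Insert 16: shifted 1 elements -> [1, 12, 16, 20]


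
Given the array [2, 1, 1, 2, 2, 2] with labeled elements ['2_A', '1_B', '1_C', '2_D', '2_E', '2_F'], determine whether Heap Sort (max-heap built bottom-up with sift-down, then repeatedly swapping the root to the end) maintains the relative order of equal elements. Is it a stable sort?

Trace Heap Sort on the labeled array (the key is the number; the letter only tracks identity):
  Build max-heap: [2_A, 2_D, 2_F, 1_B, 2_E, 1_C]
  Swap root 2_A to index 5, re-heapify first 5 -> [2_D, 2_E, 2_F, 1_B, 1_C, 2_A]
  Swap root 2_D to index 4, re-heapify first 4 -> [2_E, 1_C, 2_F, 1_B, 2_D, 2_A]
  Swap root 2_E to index 3, re-heapify first 3 -> [2_F, 1_C, 1_B, 2_E, 2_D, 2_A]
  Swap root 2_F to index 2, re-heapify first 2 -> [1_B, 1_C, 2_F, 2_E, 2_D, 2_A]
  Swap root 1_B to index 1, re-heapify first 1 -> [1_C, 1_B, 2_F, 2_E, 2_D, 2_A]
Final order: [1_C, 1_B, 2_F, 2_E, 2_D, 2_A]
Equal keys:
  value 1: originally 1_B, 1_C; after sorting 1_C, 1_B -> order changed
  value 2: originally 2_A, 2_D, 2_E, 2_F; after sorting 2_F, 2_E, 2_D, 2_A -> order changed
Equal keys were reordered, so Heap Sort is not stable: heap construction and root-to-end swaps move elements without regard to the original order of equal keys. (One such input is enough; an unstable sort may happen to preserve order on other inputs, but it gives no guarantee.)
Answer: Not stable


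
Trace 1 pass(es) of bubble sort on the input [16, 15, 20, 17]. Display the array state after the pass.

After pass 1: [15, 16, 17, 20] (2 swaps)
Total swaps: 2


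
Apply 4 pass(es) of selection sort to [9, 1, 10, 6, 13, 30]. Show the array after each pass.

Pass 1: Select minimum 1 at index 1, swap -> [1, 9, 10, 6, 13, 30]
Pass 2: Select minimum 6 at index 3, swap -> [1, 6, 10, 9, 13, 30]
Pass 3: Select minimum 9 at index 3, swap -> [1, 6, 9, 10, 13, 30]
Pass 4: Select minimum 10 at index 3, swap -> [1, 6, 9, 10, 13, 30]


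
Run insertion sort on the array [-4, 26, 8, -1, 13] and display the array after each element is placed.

First element -4 is already 'sorted'
Insert 26: shifted 0 elements -> [-4, 26, 8, -1, 13]
Insert 8: shifted 1 elements -> [-4, 8, 26, -1, 13]
Insert -1: shifted 2 elements -> [-4, -1, 8, 26, 13]
Insert 13: shifted 1 elements -> [-4, -1, 8, 13, 26]


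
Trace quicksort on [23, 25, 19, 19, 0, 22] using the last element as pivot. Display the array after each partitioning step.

Partition 1: pivot=22 at index 3 -> [19, 19, 0, 22, 23, 25]
Partition 2: pivot=0 at index 0 -> [0, 19, 19, 22, 23, 25]
Partition 3: pivot=19 at index 2 -> [0, 19, 19, 22, 23, 25]
Partition 4: pivot=25 at index 5 -> [0, 19, 19, 22, 23, 25]


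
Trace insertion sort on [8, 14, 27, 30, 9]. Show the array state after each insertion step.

First element 8 is already 'sorted'
Insert 14: shifted 0 elements -> [8, 14, 27, 30, 9]
Insert 27: shifted 0 elements -> [8, 14, 27, 30, 9]
Insert 30: shifted 0 elements -> [8, 14, 27, 30, 9]
Insert 9: shifted 3 elements -> [8, 9, 14, 27, 30]


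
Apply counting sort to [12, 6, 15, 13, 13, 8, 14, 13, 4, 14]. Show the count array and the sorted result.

Count array: [0, 0, 0, 0, 1, 0, 1, 0, 1, 0, 0, 0, 1, 3, 2, 1]
(count[i] = number of elements equal to i)
Cumulative count: [0, 0, 0, 0, 1, 1, 2, 2, 3, 3, 3, 3, 4, 7, 9, 10]
Sorted: [4, 6, 8, 12, 13, 13, 13, 14, 14, 15]
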